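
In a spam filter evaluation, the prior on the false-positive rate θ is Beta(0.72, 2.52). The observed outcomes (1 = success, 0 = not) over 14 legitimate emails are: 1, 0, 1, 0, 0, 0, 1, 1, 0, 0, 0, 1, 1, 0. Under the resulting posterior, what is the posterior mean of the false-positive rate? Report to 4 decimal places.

0.3898

The Beta prior is conjugate to a Binomial/Bernoulli likelihood; the update adds successes to α and failures to β.
Posterior: Beta(α+k, β+n−k) = Beta(0.72+6, 2.52+8) = Beta(6.72, 10.52).
Posterior mean = α/(α+β) = 6.72/17.24 = 0.3898.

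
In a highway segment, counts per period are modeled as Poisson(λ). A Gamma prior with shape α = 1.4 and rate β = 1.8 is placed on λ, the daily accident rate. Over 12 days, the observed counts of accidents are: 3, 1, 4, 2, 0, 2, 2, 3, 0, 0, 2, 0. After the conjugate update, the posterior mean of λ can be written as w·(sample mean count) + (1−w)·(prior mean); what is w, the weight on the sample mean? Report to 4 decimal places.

0.8696

With a Gamma(shape α, rate β) prior, the Poisson likelihood is conjugate: the posterior is Gamma(α + ΣXᵢ, β + n).
Posterior mean = (α₀+S)/(β₀+n) = [n/(β₀+n)]·(S/n) + [β₀/(β₀+n)]·(α₀/β₀), so only n and β₀ enter the weight.
Weight on data w = n/(β₀+n) = 12/(1.8+12) = 12/13.8 = 0.8696.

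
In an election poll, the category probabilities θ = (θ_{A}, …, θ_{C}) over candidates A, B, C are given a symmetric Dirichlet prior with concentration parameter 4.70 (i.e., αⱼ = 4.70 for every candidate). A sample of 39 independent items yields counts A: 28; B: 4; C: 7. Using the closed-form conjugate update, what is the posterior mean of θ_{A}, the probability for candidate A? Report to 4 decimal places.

The Dirichlet prior is conjugate to the Multinomial likelihood: each posterior αⱼ = prior αⱼ + observed count nⱼ.
Posterior concentration: (32.70, 8.70, 11.70), total = 53.10.
E[θ_{A}|data] = α_{A}/Σα = 32.70/53.10 = 0.6158.

0.6158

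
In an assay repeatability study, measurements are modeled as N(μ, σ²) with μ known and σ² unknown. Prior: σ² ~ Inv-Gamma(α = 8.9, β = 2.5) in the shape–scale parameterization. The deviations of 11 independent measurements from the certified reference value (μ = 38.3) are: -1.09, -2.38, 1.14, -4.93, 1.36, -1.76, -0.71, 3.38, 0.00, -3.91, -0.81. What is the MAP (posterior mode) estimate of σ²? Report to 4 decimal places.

2.2817

With known mean μ and an Inverse-Gamma(α, β) prior on σ², the Normal likelihood is conjugate: posterior is Inv-Gamma(α + n/2, β + Σ(xᵢ−μ)²/2).
Σ(xᵢ−μ)² = (-1.09)² + (-2.38)² + (1.14)² + (-4.93)² + (1.36)² + (-1.76)² + (-0.71)² + (3.38)² + (0.00)² + (-3.91)² + (-0.81)² = 65.2769.
Posterior: Inv-Gamma(8.9 + 11/2, 2.5 + 65.2769/2) = Inv-Gamma(14.40, 35.13845).
Mode = β/(α+1) = 35.13845/15.40 = 2.2817.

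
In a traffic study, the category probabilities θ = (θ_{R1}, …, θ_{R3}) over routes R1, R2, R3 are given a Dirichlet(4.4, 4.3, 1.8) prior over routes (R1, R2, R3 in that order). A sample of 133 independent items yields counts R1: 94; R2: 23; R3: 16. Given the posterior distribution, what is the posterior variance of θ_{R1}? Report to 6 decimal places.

0.001491

The Dirichlet prior is conjugate to the Multinomial likelihood: each posterior αⱼ = prior αⱼ + observed count nⱼ.
Posterior concentration: (98.4, 27.3, 17.8), total = 143.5.
Var[θ_j] = α_j(Σα−α_j)/((Σα)²(Σα+1)) = 98.4·45.1/(143.5²·144.5) = 0.001491.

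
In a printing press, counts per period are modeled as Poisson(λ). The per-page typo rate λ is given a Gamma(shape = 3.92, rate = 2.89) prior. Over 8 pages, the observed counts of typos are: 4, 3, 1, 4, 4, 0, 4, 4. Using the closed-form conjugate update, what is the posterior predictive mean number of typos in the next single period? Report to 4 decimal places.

With a Gamma(shape α, rate β) prior, the Poisson likelihood is conjugate: the posterior is Gamma(α + ΣXᵢ, β + n).
Sum of counts S = 24 over n = 8 pages.
Posterior: Gamma(α+S, β+n) = Gamma(3.92+24, 2.89+8) = Gamma(27.92, 10.89).
The predictive distribution for one future period is NegBinom with mean α/β = 2.5638.

2.5638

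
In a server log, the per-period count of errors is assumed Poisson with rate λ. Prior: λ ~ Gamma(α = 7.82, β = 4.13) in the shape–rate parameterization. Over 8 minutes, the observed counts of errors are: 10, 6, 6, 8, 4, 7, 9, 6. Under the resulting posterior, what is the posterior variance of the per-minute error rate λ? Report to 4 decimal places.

0.4337

With a Gamma(shape α, rate β) prior, the Poisson likelihood is conjugate: the posterior is Gamma(α + ΣXᵢ, β + n).
Sum of counts S = 56 over n = 8 minutes.
Posterior: Gamma(α+S, β+n) = Gamma(7.82+56, 4.13+8) = Gamma(63.82, 12.13).
Var = α/β² = 63.82/12.13² = 0.4337.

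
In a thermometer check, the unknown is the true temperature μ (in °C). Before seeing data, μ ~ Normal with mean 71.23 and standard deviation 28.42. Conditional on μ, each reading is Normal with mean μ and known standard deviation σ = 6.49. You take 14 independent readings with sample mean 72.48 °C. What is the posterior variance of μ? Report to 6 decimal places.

For Normal data with known variance σ², a Normal(μ₀, σ₀²) prior on μ is conjugate. Posterior precision = 1/σ₀² + n/σ²; posterior mean is the precision-weighted average of μ₀ and x̄.
σ₀² = 28.42² = 807.6964, σ² = 6.49² = 42.1201; σ² + n·σ₀² = 42.1201 + 14·807.6964 = 11349.8697.
Posterior precision = 1/σ₀² + n/σ² = 1/807.6964 + 14/42.1201 = (σ² + n·σ₀²)/(σ₀²σ²) = 11349.8697/(807.6964·42.1201); posterior variance σₙ² = σ₀²σ²/(σ² + n·σ₀²) = 807.6964·42.1201/11349.8697 = 2.997414.

2.997414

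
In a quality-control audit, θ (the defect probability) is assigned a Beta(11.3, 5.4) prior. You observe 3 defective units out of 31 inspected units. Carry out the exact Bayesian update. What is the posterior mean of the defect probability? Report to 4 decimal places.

0.2998

The Beta prior is conjugate to a Binomial/Bernoulli likelihood; the update adds successes to α and failures to β.
Posterior: Beta(α+k, β+n−k) = Beta(11.3+3, 5.4+28) = Beta(14.3, 33.4).
Posterior mean = α/(α+β) = 14.3/47.7 = 0.2998.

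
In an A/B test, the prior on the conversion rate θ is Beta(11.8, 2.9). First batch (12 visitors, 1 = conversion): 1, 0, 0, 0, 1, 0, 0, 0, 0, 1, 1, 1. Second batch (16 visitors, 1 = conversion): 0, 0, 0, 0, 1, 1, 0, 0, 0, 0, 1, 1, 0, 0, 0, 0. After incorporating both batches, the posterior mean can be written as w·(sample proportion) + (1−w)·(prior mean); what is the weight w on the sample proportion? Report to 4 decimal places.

The Beta prior is conjugate to a Binomial/Bernoulli likelihood; the update adds successes to α and failures to β.
Total number of visitors: n = 12 + 16 = 28.
Posterior mean = (α₀+k)/(α₀+β₀+n) = [n/(α₀+β₀+n)]·(k/n) + [(α₀+β₀)/(α₀+β₀+n)]·α₀/(α₀+β₀), so only n and the prior enter the weight.
The weight on the data is w = n/(α₀+β₀+n) = 28/(11.8+2.9+28) = 28/42.7 = 0.6557.

0.6557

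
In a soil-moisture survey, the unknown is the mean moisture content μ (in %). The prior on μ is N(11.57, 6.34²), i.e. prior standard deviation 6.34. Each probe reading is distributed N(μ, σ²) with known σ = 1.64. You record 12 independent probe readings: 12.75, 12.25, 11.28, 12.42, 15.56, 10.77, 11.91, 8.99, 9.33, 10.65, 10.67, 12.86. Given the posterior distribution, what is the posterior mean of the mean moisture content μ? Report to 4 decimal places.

11.6197

For Normal data with known variance σ², a Normal(μ₀, σ₀²) prior on μ is conjugate. Posterior precision = 1/σ₀² + n/σ²; posterior mean is the precision-weighted average of μ₀ and x̄.
Σxᵢ = 12.75 + 12.25 + 11.28 + 12.42 + 15.56 + 10.77 + 11.91 + 8.99 + 9.33 + 10.65 + 10.67 + 12.86 = 139.44, so n·x̄ = 139.44.
σ₀² = 6.34² = 40.1956, σ² = 1.64² = 2.6896; σ² + n·σ₀² = 2.6896 + 12·40.1956 = 485.0368.
Posterior mean = (μ₀/σ₀² + n·x̄/σ²)/(1/σ₀² + n/σ²) = (σ²·μ₀ + σ₀²·n·x̄)/(σ² + n·σ₀²) = (2.6896·11.57 + 40.1956·139.44)/485.0368 = 5635.993136/485.0368 = 11.6197.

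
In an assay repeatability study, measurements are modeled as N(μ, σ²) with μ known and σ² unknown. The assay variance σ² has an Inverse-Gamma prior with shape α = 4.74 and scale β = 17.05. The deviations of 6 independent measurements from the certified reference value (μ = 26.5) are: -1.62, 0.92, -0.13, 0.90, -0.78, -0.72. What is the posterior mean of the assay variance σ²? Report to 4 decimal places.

2.9321

With known mean μ and an Inverse-Gamma(α, β) prior on σ², the Normal likelihood is conjugate: posterior is Inv-Gamma(α + n/2, β + Σ(xᵢ−μ)²/2).
Σ(xᵢ−μ)² = (-1.62)² + (0.92)² + (-0.13)² + (0.90)² + (-0.78)² + (-0.72)² = 5.4245.
Posterior: Inv-Gamma(4.74 + 6/2, 17.05 + 5.4245/2) = Inv-Gamma(7.74, 19.76225).
E[σ²|data] = β/(α−1) = 19.76225/6.74 = 2.9321.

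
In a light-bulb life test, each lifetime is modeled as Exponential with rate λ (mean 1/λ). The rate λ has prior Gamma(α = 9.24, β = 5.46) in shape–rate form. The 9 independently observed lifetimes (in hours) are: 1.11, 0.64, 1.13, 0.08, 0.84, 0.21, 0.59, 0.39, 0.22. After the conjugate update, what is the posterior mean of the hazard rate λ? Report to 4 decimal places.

1.7095

With a Gamma(shape α, rate β) prior on the exponential rate λ, the posterior after n observations with total T = Σxᵢ is Gamma(α+n, β+T).
Sum of observations T = 5.21 hours; n = 9.
Posterior: Gamma(9.24+9, 5.46+5.21) = Gamma(18.24, 10.67).
Posterior mean of λ = α/β = 18.24/10.67 = 1.7095.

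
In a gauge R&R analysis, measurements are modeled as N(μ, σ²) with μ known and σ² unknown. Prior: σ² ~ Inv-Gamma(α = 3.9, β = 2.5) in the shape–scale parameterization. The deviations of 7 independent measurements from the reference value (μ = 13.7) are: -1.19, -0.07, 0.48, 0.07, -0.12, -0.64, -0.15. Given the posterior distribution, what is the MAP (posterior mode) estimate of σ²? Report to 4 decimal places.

With known mean μ and an Inverse-Gamma(α, β) prior on σ², the Normal likelihood is conjugate: posterior is Inv-Gamma(α + n/2, β + Σ(xᵢ−μ)²/2).
Σ(xᵢ−μ)² = (-1.19)² + (-0.07)² + (0.48)² + (0.07)² + (-0.12)² + (-0.64)² + (-0.15)² = 2.1028.
Posterior: Inv-Gamma(3.9 + 7/2, 2.5 + 2.1028/2) = Inv-Gamma(7.40, 3.55140).
Mode = β/(α+1) = 3.55140/8.40 = 0.4228.

0.4228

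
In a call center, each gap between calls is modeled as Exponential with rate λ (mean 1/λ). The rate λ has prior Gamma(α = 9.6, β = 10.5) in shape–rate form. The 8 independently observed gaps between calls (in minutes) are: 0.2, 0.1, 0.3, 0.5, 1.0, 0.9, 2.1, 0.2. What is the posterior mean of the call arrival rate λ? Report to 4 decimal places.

1.1139

With a Gamma(shape α, rate β) prior on the exponential rate λ, the posterior after n observations with total T = Σxᵢ is Gamma(α+n, β+T).
Sum of observations T = 5.3 minutes; n = 8.
Posterior: Gamma(9.6+8, 10.5+5.3) = Gamma(17.6, 15.8).
Posterior mean of λ = α/β = 17.6/15.8 = 1.1139.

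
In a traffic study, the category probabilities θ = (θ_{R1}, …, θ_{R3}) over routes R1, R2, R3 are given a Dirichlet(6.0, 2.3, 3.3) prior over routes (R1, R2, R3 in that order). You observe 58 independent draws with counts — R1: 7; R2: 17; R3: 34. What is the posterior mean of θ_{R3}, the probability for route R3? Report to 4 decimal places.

The Dirichlet prior is conjugate to the Multinomial likelihood: each posterior αⱼ = prior αⱼ + observed count nⱼ.
Posterior concentration: (13.0, 19.3, 37.3), total = 69.6.
E[θ_{R3}|data] = α_{R3}/Σα = 37.3/69.6 = 0.5359.

0.5359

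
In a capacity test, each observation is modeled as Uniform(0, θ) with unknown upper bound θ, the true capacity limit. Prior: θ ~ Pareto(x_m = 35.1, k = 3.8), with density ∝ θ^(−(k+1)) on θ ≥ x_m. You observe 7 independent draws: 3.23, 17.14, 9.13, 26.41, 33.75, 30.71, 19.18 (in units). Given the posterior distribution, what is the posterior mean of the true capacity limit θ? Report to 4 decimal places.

38.6816

A Pareto(scale x_m, shape k) prior on the upper bound θ of Uniform(0, θ) is conjugate: posterior is Pareto(max(x_m, max xᵢ), k + n).
Sample maximum = 33.75; prior scale x_m = 35.1 → posterior scale = max = 35.10.
Posterior shape = 3.8 + 7 = 10.8.
E[θ|data] = k·x_m/(k−1) = 10.8·35.10/9.8 = 38.6816.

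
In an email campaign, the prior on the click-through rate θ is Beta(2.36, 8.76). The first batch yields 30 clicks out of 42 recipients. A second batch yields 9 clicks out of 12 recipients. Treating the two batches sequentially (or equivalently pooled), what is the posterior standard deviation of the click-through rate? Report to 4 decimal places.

0.0592

The Beta prior is conjugate to a Binomial/Bernoulli likelihood; the update adds successes to α and failures to β.
After batch 1: Beta(2.36+30, 8.76+12) = Beta(32.36, 20.76).
After batch 2: Beta(32.36+9, 20.76+3) = Beta(41.36, 23.76).
Var = αβ/((α+β)²(α+β+1)) = 41.36·23.76/(65.12²·66.12) = 0.00350482; SD = √0.00350482 = 0.0592.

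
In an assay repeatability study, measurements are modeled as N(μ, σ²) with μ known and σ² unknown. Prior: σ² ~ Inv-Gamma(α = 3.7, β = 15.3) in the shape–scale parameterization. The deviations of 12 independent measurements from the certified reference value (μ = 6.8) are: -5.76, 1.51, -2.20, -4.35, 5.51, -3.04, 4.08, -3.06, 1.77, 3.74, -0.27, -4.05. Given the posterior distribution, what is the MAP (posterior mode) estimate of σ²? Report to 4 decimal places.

8.8331

With known mean μ and an Inverse-Gamma(α, β) prior on σ², the Normal likelihood is conjugate: posterior is Inv-Gamma(α + n/2, β + Σ(xᵢ−μ)²/2).
Σ(xᵢ−μ)² = (-5.76)² + (1.51)² + (-2.20)² + (-4.35)² + (5.51)² + (-3.04)² + (4.08)² + (-3.06)² + (1.77)² + (3.74)² + (-0.27)² + (-4.05)² = 158.4278.
Posterior: Inv-Gamma(3.7 + 12/2, 15.3 + 158.4278/2) = Inv-Gamma(9.70, 94.51390).
Mode = β/(α+1) = 94.51390/10.70 = 8.8331.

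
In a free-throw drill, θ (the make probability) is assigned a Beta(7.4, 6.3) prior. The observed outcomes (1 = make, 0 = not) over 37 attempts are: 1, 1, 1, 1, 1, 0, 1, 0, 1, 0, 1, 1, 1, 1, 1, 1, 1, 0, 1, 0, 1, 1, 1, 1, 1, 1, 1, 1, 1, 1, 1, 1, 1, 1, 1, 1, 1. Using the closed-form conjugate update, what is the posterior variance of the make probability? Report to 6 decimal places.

The Beta prior is conjugate to a Binomial/Bernoulli likelihood; the update adds successes to α and failures to β.
Posterior: Beta(α+k, β+n−k) = Beta(7.4+32, 6.3+5) = Beta(39.4, 11.3).
Var = αβ/((α+β)²(α+β+1)) = 39.4·11.3/(50.7²·51.7) = 0.003350.

0.003350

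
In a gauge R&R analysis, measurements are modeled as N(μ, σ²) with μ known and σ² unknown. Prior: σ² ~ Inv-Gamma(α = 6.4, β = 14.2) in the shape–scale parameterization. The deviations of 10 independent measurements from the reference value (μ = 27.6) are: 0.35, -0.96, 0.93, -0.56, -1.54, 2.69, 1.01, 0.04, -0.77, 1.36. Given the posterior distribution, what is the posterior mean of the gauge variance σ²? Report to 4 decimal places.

With known mean μ and an Inverse-Gamma(α, β) prior on σ², the Normal likelihood is conjugate: posterior is Inv-Gamma(α + n/2, β + Σ(xᵢ−μ)²/2).
Σ(xᵢ−μ)² = (0.35)² + (-0.96)² + (0.93)² + (-0.56)² + (-1.54)² + (2.69)² + (1.01)² + (0.04)² + (-0.77)² + (1.36)² = 15.2945.
Posterior: Inv-Gamma(6.4 + 10/2, 14.2 + 15.2945/2) = Inv-Gamma(11.40, 21.84725).
E[σ²|data] = β/(α−1) = 21.84725/10.40 = 2.1007.

2.1007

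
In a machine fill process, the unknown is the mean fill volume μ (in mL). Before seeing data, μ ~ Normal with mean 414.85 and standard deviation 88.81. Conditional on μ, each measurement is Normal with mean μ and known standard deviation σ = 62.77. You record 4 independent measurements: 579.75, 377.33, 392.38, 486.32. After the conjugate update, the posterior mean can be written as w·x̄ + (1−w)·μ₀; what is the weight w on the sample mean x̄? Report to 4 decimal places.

0.8890

For Normal data with known variance σ², a Normal(μ₀, σ₀²) prior on μ is conjugate. Posterior precision = 1/σ₀² + n/σ²; posterior mean is the precision-weighted average of μ₀ and x̄.
σ₀² = 88.81² = 7887.2161, σ² = 62.77² = 3940.0729. Prior precision 1/σ₀² = 1/7887.2161; data precision n/σ² = 4/3940.0729.
w = (n/σ²)/(1/σ₀² + n/σ²) = n·σ₀²/(σ² + n·σ₀²) = 4·7887.2161/(3940.0729 + 4·7887.2161) = 31548.8644/35488.9373 = 0.8890.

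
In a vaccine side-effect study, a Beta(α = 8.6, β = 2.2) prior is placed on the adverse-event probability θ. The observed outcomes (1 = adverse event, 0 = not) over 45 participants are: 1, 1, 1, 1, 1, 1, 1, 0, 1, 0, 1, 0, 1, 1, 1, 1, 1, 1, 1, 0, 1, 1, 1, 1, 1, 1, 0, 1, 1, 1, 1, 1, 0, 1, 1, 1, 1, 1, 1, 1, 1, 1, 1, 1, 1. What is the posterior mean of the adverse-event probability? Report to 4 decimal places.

The Beta prior is conjugate to a Binomial/Bernoulli likelihood; the update adds successes to α and failures to β.
Posterior: Beta(α+k, β+n−k) = Beta(8.6+39, 2.2+6) = Beta(47.6, 8.2).
Posterior mean = α/(α+β) = 47.6/55.8 = 0.8530.

0.8530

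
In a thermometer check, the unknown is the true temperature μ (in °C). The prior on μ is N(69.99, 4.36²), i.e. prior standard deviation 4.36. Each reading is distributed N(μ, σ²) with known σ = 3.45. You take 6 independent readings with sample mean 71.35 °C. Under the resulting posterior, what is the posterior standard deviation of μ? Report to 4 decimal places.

For Normal data with known variance σ², a Normal(μ₀, σ₀²) prior on μ is conjugate. Posterior precision = 1/σ₀² + n/σ²; posterior mean is the precision-weighted average of μ₀ and x̄.
σ₀² = 4.36² = 19.0096, σ² = 3.45² = 11.9025; σ² + n·σ₀² = 11.9025 + 6·19.0096 = 125.9601.
Posterior precision = 1/σ₀² + n/σ² = 1/19.0096 + 6/11.9025 = (σ² + n·σ₀²)/(σ₀²σ²) = 125.9601/(19.0096·11.9025); posterior variance σₙ² = σ₀²σ²/(σ² + n·σ₀²) = 19.0096·11.9025/125.9601 = 1.796297.
Posterior SD = √σₙ² = √(19.0096·11.9025/125.9601) = 1.3403.

1.3403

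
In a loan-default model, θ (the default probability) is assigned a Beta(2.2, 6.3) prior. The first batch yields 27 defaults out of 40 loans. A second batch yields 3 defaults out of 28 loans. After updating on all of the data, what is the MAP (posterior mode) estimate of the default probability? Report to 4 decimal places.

0.4188

The Beta prior is conjugate to a Binomial/Bernoulli likelihood; the update adds successes to α and failures to β.
After batch 1: Beta(2.2+27, 6.3+13) = Beta(29.2, 19.3).
After batch 2: Beta(29.2+3, 19.3+25) = Beta(32.2, 44.3).
Mode of Beta(a,b) for a,b>1 is (a−1)/(a+b−2) = 31.2/74.5 = 0.4188.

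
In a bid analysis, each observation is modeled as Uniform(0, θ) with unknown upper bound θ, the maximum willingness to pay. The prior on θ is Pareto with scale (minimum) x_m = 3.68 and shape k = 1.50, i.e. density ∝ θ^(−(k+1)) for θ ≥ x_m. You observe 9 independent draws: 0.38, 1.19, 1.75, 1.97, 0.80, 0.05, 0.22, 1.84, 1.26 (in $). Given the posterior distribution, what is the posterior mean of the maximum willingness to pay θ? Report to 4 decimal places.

4.0674

A Pareto(scale x_m, shape k) prior on the upper bound θ of Uniform(0, θ) is conjugate: posterior is Pareto(max(x_m, max xᵢ), k + n).
Sample maximum = 1.97; prior scale x_m = 3.68 → posterior scale = max = 3.68.
Posterior shape = 1.50 + 9 = 10.50.
E[θ|data] = k·x_m/(k−1) = 10.50·3.68/9.50 = 4.0674.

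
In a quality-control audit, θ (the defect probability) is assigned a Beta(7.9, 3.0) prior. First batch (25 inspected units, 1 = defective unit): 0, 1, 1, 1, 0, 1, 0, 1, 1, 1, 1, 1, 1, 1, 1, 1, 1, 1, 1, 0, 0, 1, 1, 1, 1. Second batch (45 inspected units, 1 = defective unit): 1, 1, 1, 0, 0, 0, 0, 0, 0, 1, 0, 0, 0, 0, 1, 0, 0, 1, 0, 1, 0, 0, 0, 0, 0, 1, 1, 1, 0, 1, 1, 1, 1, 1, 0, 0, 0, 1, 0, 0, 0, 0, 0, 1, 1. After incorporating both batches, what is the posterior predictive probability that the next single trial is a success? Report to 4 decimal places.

0.5674

The Beta prior is conjugate to a Binomial/Bernoulli likelihood; the update adds successes to α and failures to β.
After batch 1: Beta(7.9+20, 3.0+5) = Beta(27.9, 8.0).
After batch 2: Beta(27.9+18, 8.0+27) = Beta(45.9, 35.0).
For a single future Bernoulli trial, P(success | data) = α/(α+β) = 0.5674.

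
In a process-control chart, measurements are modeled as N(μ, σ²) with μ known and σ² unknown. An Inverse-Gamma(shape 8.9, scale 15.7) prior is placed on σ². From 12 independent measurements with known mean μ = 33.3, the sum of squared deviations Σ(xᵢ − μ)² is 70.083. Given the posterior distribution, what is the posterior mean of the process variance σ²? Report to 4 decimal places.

3.6505

With known mean μ and an Inverse-Gamma(α, β) prior on σ², the Normal likelihood is conjugate: posterior is Inv-Gamma(α + n/2, β + Σ(xᵢ−μ)²/2).
Posterior: Inv-Gamma(8.9 + 12/2, 15.7 + 70.083/2) = Inv-Gamma(14.90, 50.7415).
E[σ²|data] = β/(α−1) = 50.7415/13.90 = 3.6505.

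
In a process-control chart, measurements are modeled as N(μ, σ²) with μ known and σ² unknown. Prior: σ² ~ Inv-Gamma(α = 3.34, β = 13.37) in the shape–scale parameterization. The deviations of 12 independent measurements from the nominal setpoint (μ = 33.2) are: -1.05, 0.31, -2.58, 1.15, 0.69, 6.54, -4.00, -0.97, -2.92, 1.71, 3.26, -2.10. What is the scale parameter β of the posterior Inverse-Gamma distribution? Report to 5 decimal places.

61.29710

With known mean μ and an Inverse-Gamma(α, β) prior on σ², the Normal likelihood is conjugate: posterior is Inv-Gamma(α + n/2, β + Σ(xᵢ−μ)²/2).
Σ(xᵢ−μ)² = (-1.05)² + (0.31)² + (-2.58)² + (1.15)² + (0.69)² + (6.54)² + (-4.00)² + (-0.97)² + (-2.92)² + (1.71)² + (3.26)² + (-2.10)² = 95.8542.
Posterior: Inv-Gamma(3.34 + 12/2, 13.37 + 95.8542/2) = Inv-Gamma(9.34, 61.29710).
Posterior β = 61.29710.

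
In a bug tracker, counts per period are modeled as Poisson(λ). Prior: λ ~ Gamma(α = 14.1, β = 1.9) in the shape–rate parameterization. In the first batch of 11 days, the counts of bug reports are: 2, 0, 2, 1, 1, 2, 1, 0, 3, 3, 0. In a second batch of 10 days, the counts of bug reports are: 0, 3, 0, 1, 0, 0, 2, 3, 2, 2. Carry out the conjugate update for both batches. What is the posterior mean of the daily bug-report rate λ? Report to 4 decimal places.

With a Gamma(shape α, rate β) prior, the Poisson likelihood is conjugate: the posterior is Gamma(α + ΣXᵢ, β + n).
Batch 1: sum of counts S = 15 over n = 11 days.
After batch 1: Gamma(α+S, β+n) = Gamma(14.1+15, 1.9+11) = Gamma(29.1, 12.9).
Batch 2: sum of counts S = 13 over n = 10 days.
After batch 2: Gamma(α+S, β+n) = Gamma(29.1+13, 12.9+10) = Gamma(42.1, 22.9).
Posterior mean = α/β = 42.1/22.9 = 1.8384.

1.8384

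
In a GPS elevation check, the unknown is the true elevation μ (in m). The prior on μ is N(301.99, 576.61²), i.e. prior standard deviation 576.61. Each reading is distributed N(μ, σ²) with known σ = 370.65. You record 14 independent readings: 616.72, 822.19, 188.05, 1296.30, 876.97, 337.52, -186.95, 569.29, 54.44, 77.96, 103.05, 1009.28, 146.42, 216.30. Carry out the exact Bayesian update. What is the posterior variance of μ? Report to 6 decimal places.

9531.637115

For Normal data with known variance σ², a Normal(μ₀, σ₀²) prior on μ is conjugate. Posterior precision = 1/σ₀² + n/σ²; posterior mean is the precision-weighted average of μ₀ and x̄.
σ₀² = 576.61² = 332479.0921, σ² = 370.65² = 137381.4225; σ² + n·σ₀² = 137381.4225 + 14·332479.0921 = 4792088.7119.
Posterior precision = 1/σ₀² + n/σ² = 1/332479.0921 + 14/137381.4225 = (σ² + n·σ₀²)/(σ₀²σ²) = 4792088.7119/(332479.0921·137381.4225); posterior variance σₙ² = σ₀²σ²/(σ² + n·σ₀²) = 332479.0921·137381.4225/4792088.7119 = 9531.637115.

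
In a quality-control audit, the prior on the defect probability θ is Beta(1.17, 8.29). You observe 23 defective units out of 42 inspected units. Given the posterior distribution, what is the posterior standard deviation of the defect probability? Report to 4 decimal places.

The Beta prior is conjugate to a Binomial/Bernoulli likelihood; the update adds successes to α and failures to β.
Posterior: Beta(α+k, β+n−k) = Beta(1.17+23, 8.29+19) = Beta(24.17, 27.29).
Var = αβ/((α+β)²(α+β+1)) = 24.17·27.29/(51.46²·52.46) = 0.00474802; SD = √0.00474802 = 0.0689.

0.0689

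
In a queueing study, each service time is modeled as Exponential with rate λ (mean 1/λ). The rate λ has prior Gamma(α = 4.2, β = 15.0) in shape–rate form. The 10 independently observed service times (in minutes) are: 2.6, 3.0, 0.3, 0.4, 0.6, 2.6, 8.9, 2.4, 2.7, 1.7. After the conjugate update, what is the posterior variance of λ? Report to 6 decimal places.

With a Gamma(shape α, rate β) prior on the exponential rate λ, the posterior after n observations with total T = Σxᵢ is Gamma(α+n, β+T).
Sum of observations T = 25.2 minutes; n = 10.
Posterior: Gamma(4.2+10, 15.0+25.2) = Gamma(14.2, 40.2).
Var = α/β² = 0.008787.

0.008787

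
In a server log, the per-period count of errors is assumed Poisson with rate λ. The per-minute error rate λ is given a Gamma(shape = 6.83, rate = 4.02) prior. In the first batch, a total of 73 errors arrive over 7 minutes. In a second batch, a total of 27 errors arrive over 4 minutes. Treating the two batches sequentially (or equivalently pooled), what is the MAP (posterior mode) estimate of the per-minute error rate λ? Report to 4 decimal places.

With a Gamma(shape α, rate β) prior, the Poisson likelihood is conjugate: the posterior is Gamma(α + ΣXᵢ, β + n).
After batch 1: Gamma(α+S, β+n) = Gamma(6.83+73, 4.02+7) = Gamma(79.83, 11.02).
After batch 2: Gamma(α+S, β+n) = Gamma(79.83+27, 11.02+4) = Gamma(106.83, 15.02).
Mode of Gamma(α,β) for α≥1 is (α−1)/β = 105.83/15.02 = 7.0459.

7.0459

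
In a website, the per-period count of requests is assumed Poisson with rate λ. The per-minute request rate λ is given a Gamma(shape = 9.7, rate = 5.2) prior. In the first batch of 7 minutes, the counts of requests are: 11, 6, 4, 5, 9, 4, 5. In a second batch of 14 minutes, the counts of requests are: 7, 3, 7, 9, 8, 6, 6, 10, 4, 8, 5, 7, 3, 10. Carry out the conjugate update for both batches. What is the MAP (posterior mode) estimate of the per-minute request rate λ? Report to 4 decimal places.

5.5611

With a Gamma(shape α, rate β) prior, the Poisson likelihood is conjugate: the posterior is Gamma(α + ΣXᵢ, β + n).
Batch 1: sum of counts S = 44 over n = 7 minutes.
After batch 1: Gamma(α+S, β+n) = Gamma(9.7+44, 5.2+7) = Gamma(53.7, 12.2).
Batch 2: sum of counts S = 93 over n = 14 minutes.
After batch 2: Gamma(α+S, β+n) = Gamma(53.7+93, 12.2+14) = Gamma(146.7, 26.2).
Mode of Gamma(α,β) for α≥1 is (α−1)/β = 145.7/26.2 = 5.5611.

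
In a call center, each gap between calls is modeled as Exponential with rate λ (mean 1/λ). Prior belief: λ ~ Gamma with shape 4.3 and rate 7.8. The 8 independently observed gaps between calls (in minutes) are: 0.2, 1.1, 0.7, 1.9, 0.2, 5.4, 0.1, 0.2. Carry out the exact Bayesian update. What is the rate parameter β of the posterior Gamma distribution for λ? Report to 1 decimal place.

With a Gamma(shape α, rate β) prior on the exponential rate λ, the posterior after n observations with total T = Σxᵢ is Gamma(α+n, β+T).
Sum of observations T = 9.8 minutes; n = 8.
Posterior: Gamma(4.3+8, 7.8+9.8) = Gamma(12.3, 17.6).
Posterior β = 17.6.

17.6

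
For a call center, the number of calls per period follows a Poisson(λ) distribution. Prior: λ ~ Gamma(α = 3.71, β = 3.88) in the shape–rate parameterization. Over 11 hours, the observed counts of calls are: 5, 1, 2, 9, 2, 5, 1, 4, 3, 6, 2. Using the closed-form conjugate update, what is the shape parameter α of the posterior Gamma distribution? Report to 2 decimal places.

With a Gamma(shape α, rate β) prior, the Poisson likelihood is conjugate: the posterior is Gamma(α + ΣXᵢ, β + n).
Sum of counts S = 40 over n = 11 hours.
Posterior: Gamma(α+S, β+n) = Gamma(3.71+40, 3.88+11) = Gamma(43.71, 14.88).
Posterior α = 43.71.

43.71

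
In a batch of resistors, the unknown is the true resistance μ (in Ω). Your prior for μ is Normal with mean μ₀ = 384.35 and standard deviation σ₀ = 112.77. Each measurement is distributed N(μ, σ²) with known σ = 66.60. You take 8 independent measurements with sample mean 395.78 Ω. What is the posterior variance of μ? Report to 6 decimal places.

For Normal data with known variance σ², a Normal(μ₀, σ₀²) prior on μ is conjugate. Posterior precision = 1/σ₀² + n/σ²; posterior mean is the precision-weighted average of μ₀ and x̄.
σ₀² = 112.77² = 12717.0729, σ² = 66.60² = 4435.56; σ² + n·σ₀² = 4435.56 + 8·12717.0729 = 106172.1432.
Posterior precision = 1/σ₀² + n/σ² = 1/12717.0729 + 8/4435.56 = (σ² + n·σ₀²)/(σ₀²σ²) = 106172.1432/(12717.0729·4435.56); posterior variance σₙ² = σ₀²σ²/(σ² + n·σ₀²) = 12717.0729·4435.56/106172.1432 = 531.281918.

531.281918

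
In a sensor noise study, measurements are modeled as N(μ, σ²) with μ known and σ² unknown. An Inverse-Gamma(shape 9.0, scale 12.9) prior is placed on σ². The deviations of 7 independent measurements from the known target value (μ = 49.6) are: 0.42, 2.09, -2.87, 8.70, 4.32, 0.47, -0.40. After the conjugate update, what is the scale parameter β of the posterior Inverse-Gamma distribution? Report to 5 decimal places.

With known mean μ and an Inverse-Gamma(α, β) prior on σ², the Normal likelihood is conjugate: posterior is Inv-Gamma(α + n/2, β + Σ(xᵢ−μ)²/2).
Σ(xᵢ−μ)² = (0.42)² + (2.09)² + (-2.87)² + (8.70)² + (4.32)² + (0.47)² + (-0.40)² = 107.5147.
Posterior: Inv-Gamma(9.0 + 7/2, 12.9 + 107.5147/2) = Inv-Gamma(12.50, 66.65735).
Posterior β = 66.65735.

66.65735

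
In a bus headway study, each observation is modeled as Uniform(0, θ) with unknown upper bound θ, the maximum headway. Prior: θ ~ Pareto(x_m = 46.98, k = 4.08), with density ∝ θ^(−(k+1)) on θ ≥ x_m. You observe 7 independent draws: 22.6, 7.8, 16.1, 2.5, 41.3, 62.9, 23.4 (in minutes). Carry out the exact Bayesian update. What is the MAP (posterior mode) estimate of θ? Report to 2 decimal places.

A Pareto(scale x_m, shape k) prior on the upper bound θ of Uniform(0, θ) is conjugate: posterior is Pareto(max(x_m, max xᵢ), k + n).
Sample maximum = 62.9; prior scale x_m = 46.98 → posterior scale = max = 62.90.
Posterior shape = 4.08 + 7 = 11.08.
The Pareto density is decreasing on [x_m, ∞), so the mode is x_m = 62.90.

62.90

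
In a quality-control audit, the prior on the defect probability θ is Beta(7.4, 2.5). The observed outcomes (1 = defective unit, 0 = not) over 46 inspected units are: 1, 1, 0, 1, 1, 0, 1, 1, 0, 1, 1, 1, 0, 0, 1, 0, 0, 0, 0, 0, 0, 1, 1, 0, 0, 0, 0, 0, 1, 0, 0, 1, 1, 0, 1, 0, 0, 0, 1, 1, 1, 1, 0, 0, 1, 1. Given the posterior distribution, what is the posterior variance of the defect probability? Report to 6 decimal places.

The Beta prior is conjugate to a Binomial/Bernoulli likelihood; the update adds successes to α and failures to β.
Posterior: Beta(α+k, β+n−k) = Beta(7.4+22, 2.5+24) = Beta(29.4, 26.5).
Var = αβ/((α+β)²(α+β+1)) = 29.4·26.5/(55.9²·56.9) = 0.004382.

0.004382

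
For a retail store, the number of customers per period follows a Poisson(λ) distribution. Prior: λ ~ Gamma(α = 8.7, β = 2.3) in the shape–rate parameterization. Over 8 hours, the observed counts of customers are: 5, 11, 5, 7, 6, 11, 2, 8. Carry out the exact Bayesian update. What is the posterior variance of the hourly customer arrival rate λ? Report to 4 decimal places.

0.6004

With a Gamma(shape α, rate β) prior, the Poisson likelihood is conjugate: the posterior is Gamma(α + ΣXᵢ, β + n).
Sum of counts S = 55 over n = 8 hours.
Posterior: Gamma(α+S, β+n) = Gamma(8.7+55, 2.3+8) = Gamma(63.7, 10.3).
Var = α/β² = 63.7/10.3² = 0.6004.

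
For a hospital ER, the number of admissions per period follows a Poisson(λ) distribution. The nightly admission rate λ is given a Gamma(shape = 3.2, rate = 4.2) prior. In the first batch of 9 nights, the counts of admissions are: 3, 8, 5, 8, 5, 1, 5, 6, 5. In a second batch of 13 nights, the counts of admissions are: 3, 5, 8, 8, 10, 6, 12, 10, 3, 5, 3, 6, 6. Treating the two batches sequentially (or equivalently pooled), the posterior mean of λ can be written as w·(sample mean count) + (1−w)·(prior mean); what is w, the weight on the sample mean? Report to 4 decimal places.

With a Gamma(shape α, rate β) prior, the Poisson likelihood is conjugate: the posterior is Gamma(α + ΣXᵢ, β + n).
Total number of nights: n = 9 + 13 = 22.
Posterior mean = (α₀+S)/(β₀+n) = [n/(β₀+n)]·(S/n) + [β₀/(β₀+n)]·(α₀/β₀), so only n and β₀ enter the weight.
Weight on data w = n/(β₀+n) = 22/(4.2+22) = 22/26.2 = 0.8397.

0.8397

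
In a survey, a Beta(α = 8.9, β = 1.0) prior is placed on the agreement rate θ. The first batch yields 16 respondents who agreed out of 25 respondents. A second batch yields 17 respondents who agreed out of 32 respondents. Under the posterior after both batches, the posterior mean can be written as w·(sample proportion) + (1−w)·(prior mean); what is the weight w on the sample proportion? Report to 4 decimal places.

0.8520

The Beta prior is conjugate to a Binomial/Bernoulli likelihood; the update adds successes to α and failures to β.
Total number of respondents: n = 25 + 32 = 57.
Posterior mean = (α₀+k)/(α₀+β₀+n) = [n/(α₀+β₀+n)]·(k/n) + [(α₀+β₀)/(α₀+β₀+n)]·α₀/(α₀+β₀), so only n and the prior enter the weight.
The weight on the data is w = n/(α₀+β₀+n) = 57/(8.9+1.0+57) = 57/66.9 = 0.8520.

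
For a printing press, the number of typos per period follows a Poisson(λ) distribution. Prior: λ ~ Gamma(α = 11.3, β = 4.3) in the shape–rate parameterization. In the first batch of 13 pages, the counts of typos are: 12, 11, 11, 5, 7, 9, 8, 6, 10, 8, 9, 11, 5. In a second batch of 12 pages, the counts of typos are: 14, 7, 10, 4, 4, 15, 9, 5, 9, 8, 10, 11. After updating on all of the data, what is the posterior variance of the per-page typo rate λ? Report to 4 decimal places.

0.2671

With a Gamma(shape α, rate β) prior, the Poisson likelihood is conjugate: the posterior is Gamma(α + ΣXᵢ, β + n).
Batch 1: sum of counts S = 112 over n = 13 pages.
After batch 1: Gamma(α+S, β+n) = Gamma(11.3+112, 4.3+13) = Gamma(123.3, 17.3).
Batch 2: sum of counts S = 106 over n = 12 pages.
After batch 2: Gamma(α+S, β+n) = Gamma(123.3+106, 17.3+12) = Gamma(229.3, 29.3).
Var = α/β² = 229.3/29.3² = 0.2671.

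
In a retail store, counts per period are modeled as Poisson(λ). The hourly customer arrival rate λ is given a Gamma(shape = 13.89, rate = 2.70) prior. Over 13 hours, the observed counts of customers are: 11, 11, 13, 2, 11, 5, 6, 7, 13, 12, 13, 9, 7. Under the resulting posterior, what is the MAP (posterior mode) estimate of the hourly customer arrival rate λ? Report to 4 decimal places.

8.4643

With a Gamma(shape α, rate β) prior, the Poisson likelihood is conjugate: the posterior is Gamma(α + ΣXᵢ, β + n).
Sum of counts S = 120 over n = 13 hours.
Posterior: Gamma(α+S, β+n) = Gamma(13.89+120, 2.70+13) = Gamma(133.89, 15.70).
Mode of Gamma(α,β) for α≥1 is (α−1)/β = 132.89/15.70 = 8.4643.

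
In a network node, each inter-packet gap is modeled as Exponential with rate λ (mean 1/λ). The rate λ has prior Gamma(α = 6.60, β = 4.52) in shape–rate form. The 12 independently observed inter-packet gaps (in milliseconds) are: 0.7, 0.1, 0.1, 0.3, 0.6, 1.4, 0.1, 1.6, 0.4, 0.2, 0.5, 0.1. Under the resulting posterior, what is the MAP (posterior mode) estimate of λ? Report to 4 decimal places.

1.6573

With a Gamma(shape α, rate β) prior on the exponential rate λ, the posterior after n observations with total T = Σxᵢ is Gamma(α+n, β+T).
Sum of observations T = 6.1 milliseconds; n = 12.
Posterior: Gamma(6.60+12, 4.52+6.1) = Gamma(18.60, 10.62).
Mode = (α−1)/β = 1.6573.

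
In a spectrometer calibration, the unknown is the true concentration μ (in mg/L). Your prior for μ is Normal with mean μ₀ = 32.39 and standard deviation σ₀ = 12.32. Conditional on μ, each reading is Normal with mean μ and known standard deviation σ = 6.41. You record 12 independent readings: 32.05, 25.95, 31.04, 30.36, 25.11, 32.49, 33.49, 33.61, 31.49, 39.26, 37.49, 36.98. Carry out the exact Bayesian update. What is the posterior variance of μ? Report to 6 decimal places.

For Normal data with known variance σ², a Normal(μ₀, σ₀²) prior on μ is conjugate. Posterior precision = 1/σ₀² + n/σ²; posterior mean is the precision-weighted average of μ₀ and x̄.
σ₀² = 12.32² = 151.7824, σ² = 6.41² = 41.0881; σ² + n·σ₀² = 41.0881 + 12·151.7824 = 1862.4769.
Posterior precision = 1/σ₀² + n/σ² = 1/151.7824 + 12/41.0881 = (σ² + n·σ₀²)/(σ₀²σ²) = 1862.4769/(151.7824·41.0881); posterior variance σₙ² = σ₀²σ²/(σ² + n·σ₀²) = 151.7824·41.0881/1862.4769 = 3.348471.

3.348471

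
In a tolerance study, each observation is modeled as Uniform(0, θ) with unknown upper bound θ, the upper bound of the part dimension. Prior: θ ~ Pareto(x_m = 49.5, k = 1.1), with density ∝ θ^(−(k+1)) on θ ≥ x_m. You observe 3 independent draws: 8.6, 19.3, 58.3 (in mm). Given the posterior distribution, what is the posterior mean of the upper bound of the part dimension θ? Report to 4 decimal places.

77.1065

A Pareto(scale x_m, shape k) prior on the upper bound θ of Uniform(0, θ) is conjugate: posterior is Pareto(max(x_m, max xᵢ), k + n).
Sample maximum = 58.3; prior scale x_m = 49.5 → posterior scale = max = 58.3.
Posterior shape = 1.1 + 3 = 4.1.
E[θ|data] = k·x_m/(k−1) = 4.1·58.3/3.1 = 77.1065.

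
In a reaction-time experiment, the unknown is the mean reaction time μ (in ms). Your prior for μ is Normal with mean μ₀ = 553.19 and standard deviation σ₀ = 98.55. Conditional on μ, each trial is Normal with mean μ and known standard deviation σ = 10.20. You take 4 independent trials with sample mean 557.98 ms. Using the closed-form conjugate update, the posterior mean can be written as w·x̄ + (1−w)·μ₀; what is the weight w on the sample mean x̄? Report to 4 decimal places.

0.9973

For Normal data with known variance σ², a Normal(μ₀, σ₀²) prior on μ is conjugate. Posterior precision = 1/σ₀² + n/σ²; posterior mean is the precision-weighted average of μ₀ and x̄.
σ₀² = 98.55² = 9712.1025, σ² = 10.20² = 104.04. Prior precision 1/σ₀² = 1/9712.1025; data precision n/σ² = 4/104.04.
w = (n/σ²)/(1/σ₀² + n/σ²) = n·σ₀²/(σ² + n·σ₀²) = 4·9712.1025/(104.04 + 4·9712.1025) = 38848.41/38952.45 = 0.9973.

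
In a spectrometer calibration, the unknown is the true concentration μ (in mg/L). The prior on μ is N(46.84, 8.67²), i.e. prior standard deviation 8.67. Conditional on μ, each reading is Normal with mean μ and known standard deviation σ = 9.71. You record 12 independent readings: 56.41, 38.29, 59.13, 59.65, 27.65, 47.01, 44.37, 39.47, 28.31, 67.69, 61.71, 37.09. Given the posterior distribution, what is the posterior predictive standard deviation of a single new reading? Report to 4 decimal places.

For Normal data with known variance σ², a Normal(μ₀, σ₀²) prior on μ is conjugate. Posterior precision = 1/σ₀² + n/σ²; posterior mean is the precision-weighted average of μ₀ and x̄.
σ₀² = 8.67² = 75.1689, σ² = 9.71² = 94.2841; σ² + n·σ₀² = 94.2841 + 12·75.1689 = 996.3109.
Posterior precision = 1/σ₀² + n/σ² = 1/75.1689 + 12/94.2841 = (σ² + n·σ₀²)/(σ₀²σ²) = 996.3109/(75.1689·94.2841); posterior variance σₙ² = σ₀²σ²/(σ² + n·σ₀²) = 75.1689·94.2841/996.3109 = 7.113474.
Predictive variance for one new observation = σₙ² + σ² = 75.1689·94.2841/996.3109 + 94.2841 = σ²·(σ₀² + 996.3109)/996.3109 = 94.2841·1071.4798/996.3109 = 101.397574; SD = √(94.2841·1071.4798/996.3109) = 10.0696.

10.0696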